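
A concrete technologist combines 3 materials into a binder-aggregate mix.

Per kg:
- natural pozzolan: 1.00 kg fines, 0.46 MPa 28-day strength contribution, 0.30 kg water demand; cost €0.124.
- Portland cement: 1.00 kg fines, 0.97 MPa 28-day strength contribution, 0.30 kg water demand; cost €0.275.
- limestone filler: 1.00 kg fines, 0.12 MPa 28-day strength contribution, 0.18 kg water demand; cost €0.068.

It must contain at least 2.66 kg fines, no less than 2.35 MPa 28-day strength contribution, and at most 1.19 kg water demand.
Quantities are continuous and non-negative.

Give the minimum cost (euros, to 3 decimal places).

Set it up as a linear program. Let x1 = kg of natural pozzolan, x2 = kg of Portland cement, x3 = kg of limestone filler.
Minimize 0.124x1 + 0.275x2 + 0.068x3 subject to:
  1x1 + 1x2 + 1x3 ≥ 2.66   (fines)
  0.46x1 + 0.97x2 + 0.12x3 ≥ 2.35   (28-day strength contribution)
  0.3x1 + 0.3x2 + 0.18x3 ≤ 1.19   (water demand)
  x1, x2, x3 ≥ 0.
At the optimum only natural pozzolan, Portland cement are positive (limestone filler = 0). The 28-day strength contribution and water demand requirements are met with equality.
Optimal quantities: natural pozzolan = 2.937 kg, Portland cement = 1.03 kg.
Total cost: 0.124·2.937 + 0.275·1.03 = 0.64744.

€0.647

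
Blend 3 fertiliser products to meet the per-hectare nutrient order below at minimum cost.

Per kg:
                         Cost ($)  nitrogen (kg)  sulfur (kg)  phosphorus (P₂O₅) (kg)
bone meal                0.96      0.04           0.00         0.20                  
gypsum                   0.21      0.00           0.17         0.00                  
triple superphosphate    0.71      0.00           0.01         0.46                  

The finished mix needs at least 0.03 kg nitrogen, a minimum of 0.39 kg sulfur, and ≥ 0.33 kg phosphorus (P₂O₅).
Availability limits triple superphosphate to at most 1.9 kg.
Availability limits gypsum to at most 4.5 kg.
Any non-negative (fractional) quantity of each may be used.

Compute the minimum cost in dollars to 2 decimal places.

$1.47

Treat it as an LP. Let x1 = kg of bone meal, x2 = kg of gypsum, x3 = kg of triple superphosphate.
Minimise 0.96x1 + 0.21x2 + 0.71x3 with:
  0.04x1 ≥ 0.03   (nitrogen)
  0.17x2 + 0.01x3 ≥ 0.39   (sulfur)
  0.2x1 + 0.46x3 ≥ 0.33   (phosphorus (P₂O₅))
  x3 ≤ 1.9
  x2 ≤ 4.5
  x1, x2, x3 ≥ 0.
The optimal mix uses every input. There the nitrogen, sulfur, phosphorus (P₂O₅) constraints are tight.
Solving gives x1 = 0.75, x2 = 2.271, x3 = 0.3913.
Objective = 0.96·0.75 + 0.21·2.271 + 0.71·0.3913 = 1.4747.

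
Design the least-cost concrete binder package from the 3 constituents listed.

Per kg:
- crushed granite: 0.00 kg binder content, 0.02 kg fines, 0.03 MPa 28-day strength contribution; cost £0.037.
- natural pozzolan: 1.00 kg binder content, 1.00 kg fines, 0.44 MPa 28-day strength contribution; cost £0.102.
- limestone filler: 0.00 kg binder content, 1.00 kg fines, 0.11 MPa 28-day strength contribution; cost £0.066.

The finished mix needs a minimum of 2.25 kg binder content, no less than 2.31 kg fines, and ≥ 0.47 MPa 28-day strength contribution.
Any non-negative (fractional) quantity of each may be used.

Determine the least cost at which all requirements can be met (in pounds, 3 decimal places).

£0.233

Treat it as an LP. Let x1 = kg of crushed granite, x2 = kg of natural pozzolan, x3 = kg of limestone filler.
Minimize 0.037x1 + 0.102x2 + 0.066x3 with:
  1x2 ≥ 2.25   (binder content)
  0.02x1 + 1x2 + 1x3 ≥ 2.31   (fines)
  0.03x1 + 0.44x2 + 0.11x3 ≥ 0.47   (28-day strength contribution)
  x1, x2, x3 ≥ 0.
The optimal basis is {natural pozzolan, limestone filler}; crushed granite drops out. There the binder content and fines constraints are tight.
So natural pozzolan = 2.25 kg, limestone filler = 0.06 kg.
Total cost: 0.102·2.25 + 0.066·0.06 = 0.23346.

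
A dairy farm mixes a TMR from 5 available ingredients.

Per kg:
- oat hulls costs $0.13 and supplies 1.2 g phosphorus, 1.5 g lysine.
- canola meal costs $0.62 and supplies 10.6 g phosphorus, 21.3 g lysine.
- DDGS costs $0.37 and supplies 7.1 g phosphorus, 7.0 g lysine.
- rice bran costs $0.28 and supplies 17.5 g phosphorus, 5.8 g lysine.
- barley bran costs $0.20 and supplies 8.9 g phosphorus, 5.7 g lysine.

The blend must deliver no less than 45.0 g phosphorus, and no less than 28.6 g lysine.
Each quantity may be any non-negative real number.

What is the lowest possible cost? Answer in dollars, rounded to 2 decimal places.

Let x1 = kg of oat hulls, x2 = kg of canola meal, x3 = kg of DDGS, x4 = kg of rice bran, x5 = kg of barley bran.
Minimize 0.13x1 + 0.62x2 + 0.37x3 + 0.28x4 + 0.2x5 s.t.:
  1.2x1 + 10.6x2 + 7.1x3 + 17.5x4 + 8.9x5 ≥ 45   (phosphorus)
  1.5x1 + 21.3x2 + 7x3 + 5.8x4 + 5.7x5 ≥ 28.6   (lysine)
  x1, x2, x3, x4, x5 ≥ 0.
At the optimum only rice bran, barley bran are positive (oat hulls, canola meal, DDGS = 0). The phosphorus and lysine requirements are met with equality.
That vertex is x4 = 0.04072, x5 = 4.976.
Cost = 0.28·0.04072 + 0.2·4.976 = 1.0066.

$1.01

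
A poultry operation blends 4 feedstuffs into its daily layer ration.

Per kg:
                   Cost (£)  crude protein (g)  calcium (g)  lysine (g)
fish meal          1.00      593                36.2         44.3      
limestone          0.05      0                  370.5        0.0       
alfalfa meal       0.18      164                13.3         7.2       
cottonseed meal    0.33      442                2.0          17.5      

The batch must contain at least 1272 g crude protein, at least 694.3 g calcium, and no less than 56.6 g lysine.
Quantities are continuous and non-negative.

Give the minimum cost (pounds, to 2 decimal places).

£1.16

Treat it as an LP. Let x1 = kg of fish meal, x2 = kg of limestone, x3 = kg of alfalfa meal, x4 = kg of cottonseed meal.
min 1x1 + 0.05x2 + 0.18x3 + 0.33x4 with:
  593x1 + 164x3 + 442x4 ≥ 1272   (crude protein)
  36.2x1 + 370.5x2 + 13.3x3 + 2x4 ≥ 694.3   (calcium)
  44.3x1 + 7.2x3 + 17.5x4 ≥ 56.6   (lysine)
  x1, x2, x3, x4 ≥ 0.
The minimum-cost mix takes nothing from fish meal, alfalfa meal — only limestone, cottonseed meal. The calcium and lysine requirements are met with equality.
That vertex is x2 = 1.856, x4 = 3.234.
Total cost: 0.05·1.856 + 0.33·3.234 = 1.1600.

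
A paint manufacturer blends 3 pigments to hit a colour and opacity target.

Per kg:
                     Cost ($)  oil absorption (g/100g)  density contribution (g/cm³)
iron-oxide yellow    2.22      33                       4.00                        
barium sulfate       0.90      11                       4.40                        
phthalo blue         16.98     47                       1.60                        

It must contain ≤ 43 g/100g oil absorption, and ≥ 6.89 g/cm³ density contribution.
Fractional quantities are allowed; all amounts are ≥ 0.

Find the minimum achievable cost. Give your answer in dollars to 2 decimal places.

$1.41

This is a linear program. Let x1 = kg of iron-oxide yellow, x2 = kg of barium sulfate, x3 = kg of phthalo blue.
Minimize 2.22x1 + 0.9x2 + 16.98x3 subject to:
  33x1 + 11x2 + 47x3 ≤ 43   (oil absorption)
  4x1 + 4.4x2 + 1.6x3 ≥ 6.89   (density contribution)
  x1, x2, x3 ≥ 0.
The minimum-cost mix takes nothing from iron-oxide yellow, phthalo blue — only barium sulfate. Binding constraint: density contribution.
That vertex is x2 = 1.566.
Objective = 0.9·1.566 = 1.4094.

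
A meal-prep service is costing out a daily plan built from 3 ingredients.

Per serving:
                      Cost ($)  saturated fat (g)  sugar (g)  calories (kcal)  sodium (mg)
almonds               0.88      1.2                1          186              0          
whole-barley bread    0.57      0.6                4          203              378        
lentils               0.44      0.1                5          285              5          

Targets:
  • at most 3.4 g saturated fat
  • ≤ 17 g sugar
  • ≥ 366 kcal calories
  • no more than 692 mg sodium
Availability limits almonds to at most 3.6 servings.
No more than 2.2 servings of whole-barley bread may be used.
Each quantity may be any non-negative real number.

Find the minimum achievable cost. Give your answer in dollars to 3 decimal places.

$0.565

Set it up as a linear program. Let x1 = servings of almonds, x2 = servings of whole-barley bread, x3 = servings of lentils.
Minimise 0.88x1 + 0.57x2 + 0.44x3 with:
  1.2x1 + 0.6x2 + 0.1x3 ≤ 3.4   (saturated fat)
  1x1 + 4x2 + 5x3 ≤ 17   (sugar)
  186x1 + 203x2 + 285x3 ≥ 366   (calories)
  378x2 + 5x3 ≤ 692   (sodium)
  x1 ≤ 3.6
  x2 ≤ 2.2
  x1, x2, x3 ≥ 0.
The optimal basis is {lentils}; almonds, whole-barley bread drop out. There the calories constraint is tight.
That vertex is x3 = 1.284.
Hence cost = 0.44·1.284 = $0.56496.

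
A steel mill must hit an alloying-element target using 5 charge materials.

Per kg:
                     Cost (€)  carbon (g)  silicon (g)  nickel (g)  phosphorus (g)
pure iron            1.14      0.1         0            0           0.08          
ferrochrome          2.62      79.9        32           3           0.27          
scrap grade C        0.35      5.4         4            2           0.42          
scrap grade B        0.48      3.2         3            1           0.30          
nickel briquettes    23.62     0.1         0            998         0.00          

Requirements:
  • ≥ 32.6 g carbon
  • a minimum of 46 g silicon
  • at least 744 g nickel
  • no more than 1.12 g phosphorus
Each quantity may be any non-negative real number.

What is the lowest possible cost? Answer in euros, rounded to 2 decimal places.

Set it up as a linear program. Let x1 = kg of pure iron, x2 = kg of ferrochrome, x3 = kg of scrap grade C, x4 = kg of scrap grade B, x5 = kg of nickel briquettes.
Minimize 1.14x1 + 2.62x2 + 0.35x3 + 0.48x4 + 23.62x5 s.t.:
  0.1x1 + 79.9x2 + 5.4x3 + 3.2x4 + 0.1x5 ≥ 32.6   (carbon)
  32x2 + 4x3 + 3x4 ≥ 46   (silicon)
  3x2 + 2x3 + 1x4 + 998x5 ≥ 744   (nickel)
  0.08x1 + 0.27x2 + 0.42x3 + 0.3x4 ≤ 1.12   (phosphorus)
  x1, x2, x3, x4, x5 ≥ 0.
At the optimum only ferrochrome, scrap grade C, nickel briquettes are positive (pure iron, scrap grade B = 0). The silicon, nickel, phosphorus requirements are met with equality.
Solving gives x2 = 1.201, x3 = 1.895, x5 = 0.7381.
Hence cost = 2.62·1.201 + 0.35·1.895 + 23.62·0.7381 = €21.2438.

€21.24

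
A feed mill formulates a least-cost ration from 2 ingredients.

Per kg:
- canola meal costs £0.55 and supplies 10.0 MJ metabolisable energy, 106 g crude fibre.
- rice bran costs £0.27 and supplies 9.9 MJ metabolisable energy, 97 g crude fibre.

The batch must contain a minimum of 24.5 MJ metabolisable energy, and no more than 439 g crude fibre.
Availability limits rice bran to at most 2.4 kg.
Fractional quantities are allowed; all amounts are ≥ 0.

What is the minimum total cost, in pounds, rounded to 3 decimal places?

Let x1 = kg of canola meal, x2 = kg of rice bran.
Minimize 0.55x1 + 0.27x2 s.t.:
  10x1 + 9.9x2 ≥ 24.5   (metabolisable energy)
  106x1 + 97x2 ≤ 439   (crude fibre)
  x2 ≤ 2.4
  x1, x2 ≥ 0.
Both inputs are positive at the optimum. There the metabolisable energy and the rice bran cap constraints are tight.
Solving gives x1 = 0.074, x2 = 2.4.
Hence cost = 0.55·0.074 + 0.27·2.4 = £0.68870.

£0.689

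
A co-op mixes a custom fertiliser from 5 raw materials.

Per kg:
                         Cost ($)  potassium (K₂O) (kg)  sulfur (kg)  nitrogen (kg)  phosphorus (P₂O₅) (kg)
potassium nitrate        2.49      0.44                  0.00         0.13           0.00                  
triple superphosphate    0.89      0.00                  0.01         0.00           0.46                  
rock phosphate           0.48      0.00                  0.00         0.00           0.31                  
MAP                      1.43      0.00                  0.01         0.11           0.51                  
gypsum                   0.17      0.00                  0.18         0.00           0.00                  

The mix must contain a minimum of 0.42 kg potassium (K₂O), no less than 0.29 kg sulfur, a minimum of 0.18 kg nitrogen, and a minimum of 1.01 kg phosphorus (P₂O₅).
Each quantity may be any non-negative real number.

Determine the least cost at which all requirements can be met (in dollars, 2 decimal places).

$4.54

Let x1 = kg of potassium nitrate, x2 = kg of triple superphosphate, x3 = kg of rock phosphate, x4 = kg of MAP, x5 = kg of gypsum.
Minimise 2.49x1 + 0.89x2 + 0.48x3 + 1.43x4 + 0.17x5 with:
  0.44x1 ≥ 0.42   (potassium (K₂O))
  0.01x2 + 0.01x4 + 0.18x5 ≥ 0.29   (sulfur)
  0.13x1 + 0.11x4 ≥ 0.18   (nitrogen)
  0.46x2 + 0.31x3 + 0.51x4 ≥ 1.01   (phosphorus (P₂O₅))
  x1, x2, x3, x4, x5 ≥ 0.
At the optimum only potassium nitrate, rock phosphate, MAP, gypsum are positive (triple superphosphate = 0). Binding constraints: potassium (K₂O), sulfur, nitrogen, phosphorus (P₂O₅).
That vertex is x1 = 0.9545, x3 = 2.422, x4 = 0.5083, x5 = 1.583.
Hence cost = 2.49·0.9545 + 0.48·2.422 + 1.43·0.5083 + 0.17·1.583 = $4.5352.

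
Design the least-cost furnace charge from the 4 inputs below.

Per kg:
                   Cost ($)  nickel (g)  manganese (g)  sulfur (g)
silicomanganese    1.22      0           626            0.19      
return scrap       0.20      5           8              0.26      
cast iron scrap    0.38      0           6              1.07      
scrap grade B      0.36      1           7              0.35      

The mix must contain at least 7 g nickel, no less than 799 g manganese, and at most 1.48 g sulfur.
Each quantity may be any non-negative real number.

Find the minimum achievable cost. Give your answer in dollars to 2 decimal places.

Let x1 = kg of silicomanganese, x2 = kg of return scrap, x3 = kg of cast iron scrap, x4 = kg of scrap grade B.
Minimise 1.22x1 + 0.2x2 + 0.38x3 + 0.36x4 subject to:
  5x2 + 1x4 ≥ 7   (nickel)
  626x1 + 8x2 + 6x3 + 7x4 ≥ 799   (manganese)
  0.19x1 + 0.26x2 + 1.07x3 + 0.35x4 ≤ 1.48   (sulfur)
  x1, x2, x3, x4 ≥ 0.
The optimal basis is {silicomanganese, return scrap}; cast iron scrap, scrap grade B drop out. The nickel and manganese requirements are met with equality.
That vertex is x1 = 1.2585, x2 = 1.4.
Objective = 1.22·1.2585 + 0.2·1.4 = 1.8154.

$1.82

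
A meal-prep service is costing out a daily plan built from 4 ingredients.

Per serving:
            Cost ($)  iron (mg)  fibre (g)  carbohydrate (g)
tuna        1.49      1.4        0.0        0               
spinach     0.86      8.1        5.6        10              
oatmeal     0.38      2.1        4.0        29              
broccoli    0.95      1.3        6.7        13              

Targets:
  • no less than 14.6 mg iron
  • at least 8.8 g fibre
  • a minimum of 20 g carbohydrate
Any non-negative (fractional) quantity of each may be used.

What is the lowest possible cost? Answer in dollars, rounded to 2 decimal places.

Treat it as an LP. Let x1 = servings of tuna, x2 = servings of spinach, x3 = servings of oatmeal, x4 = servings of broccoli.
Minimize 1.49x1 + 0.86x2 + 0.38x3 + 0.95x4 subject to:
  1.4x1 + 8.1x2 + 2.1x3 + 1.3x4 ≥ 14.6   (iron)
  5.6x2 + 4x3 + 6.7x4 ≥ 8.8   (fibre)
  10x2 + 29x3 + 13x4 ≥ 20   (carbohydrate)
  x1, x2, x3, x4 ≥ 0.
The cheapest feasible vertex uses only spinach, oatmeal; tuna, broccoli are not used. There the iron and carbohydrate constraints are tight.
Optimal quantities: spinach = 1.783 servings, oatmeal = 0.0748 servings.
Hence cost = 0.86·1.783 + 0.38·0.0748 = $1.5618.

$1.56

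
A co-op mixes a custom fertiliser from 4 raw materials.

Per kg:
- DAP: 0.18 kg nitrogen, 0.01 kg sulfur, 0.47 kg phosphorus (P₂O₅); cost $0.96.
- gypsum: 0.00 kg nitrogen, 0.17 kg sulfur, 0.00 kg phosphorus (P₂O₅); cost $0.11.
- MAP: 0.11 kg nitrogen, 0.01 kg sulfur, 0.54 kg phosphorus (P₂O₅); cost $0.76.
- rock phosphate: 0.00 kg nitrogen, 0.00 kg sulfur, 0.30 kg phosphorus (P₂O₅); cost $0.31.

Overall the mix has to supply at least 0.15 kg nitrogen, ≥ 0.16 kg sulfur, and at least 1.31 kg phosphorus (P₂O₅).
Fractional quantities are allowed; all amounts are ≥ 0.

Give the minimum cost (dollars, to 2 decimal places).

$1.72

This is a linear program. Let x1 = kg of DAP, x2 = kg of gypsum, x3 = kg of MAP, x4 = kg of rock phosphate.
Minimize 0.96x1 + 0.11x2 + 0.76x3 + 0.31x4 subject to:
  0.18x1 + 0.11x3 ≥ 0.15   (nitrogen)
  0.01x1 + 0.17x2 + 0.01x3 ≥ 0.16   (sulfur)
  0.47x1 + 0.54x3 + 0.3x4 ≥ 1.31   (phosphorus (P₂O₅))
  x1, x2, x3, x4 ≥ 0.
The cheapest feasible vertex uses only gypsum, MAP, rock phosphate; DAP is not used. The nitrogen, sulfur, phosphorus (P₂O₅) requirements are met with equality.
Optimal quantities: gypsum = 0.861 kg, MAP = 1.364 kg, rock phosphate = 1.912 kg.
Total cost: 0.11·0.861 + 0.76·1.364 + 0.31·1.912 = 1.7241.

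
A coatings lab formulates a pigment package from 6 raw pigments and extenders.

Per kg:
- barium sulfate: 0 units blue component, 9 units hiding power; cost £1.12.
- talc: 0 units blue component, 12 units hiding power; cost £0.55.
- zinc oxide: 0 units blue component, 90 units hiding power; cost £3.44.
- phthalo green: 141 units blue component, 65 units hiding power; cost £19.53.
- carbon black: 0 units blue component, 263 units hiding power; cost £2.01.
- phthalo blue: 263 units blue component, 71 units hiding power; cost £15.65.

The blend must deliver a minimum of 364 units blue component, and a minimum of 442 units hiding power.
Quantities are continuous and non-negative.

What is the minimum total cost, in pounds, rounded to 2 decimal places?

Let x1 = kg of barium sulfate, x2 = kg of talc, x3 = kg of zinc oxide, x4 = kg of phthalo green, x5 = kg of carbon black, x6 = kg of phthalo blue.
min 1.12x1 + 0.55x2 + 3.44x3 + 19.53x4 + 2.01x5 + 15.65x6 with:
  141x4 + 263x6 ≥ 364   (blue component)
  9x1 + 12x2 + 90x3 + 65x4 + 263x5 + 71x6 ≥ 442   (hiding power)
  x1, x2, x3, x4, x5, x6 ≥ 0.
The minimum-cost mix takes nothing from barium sulfate, talc, zinc oxide, phthalo green — only carbon black, phthalo blue. The blue component and hiding power requirements are met with equality.
So carbon black = 1.307 kg, phthalo blue = 1.384 kg.
Hence cost = 2.01·1.307 + 15.65·1.384 = £24.2867.

£24.29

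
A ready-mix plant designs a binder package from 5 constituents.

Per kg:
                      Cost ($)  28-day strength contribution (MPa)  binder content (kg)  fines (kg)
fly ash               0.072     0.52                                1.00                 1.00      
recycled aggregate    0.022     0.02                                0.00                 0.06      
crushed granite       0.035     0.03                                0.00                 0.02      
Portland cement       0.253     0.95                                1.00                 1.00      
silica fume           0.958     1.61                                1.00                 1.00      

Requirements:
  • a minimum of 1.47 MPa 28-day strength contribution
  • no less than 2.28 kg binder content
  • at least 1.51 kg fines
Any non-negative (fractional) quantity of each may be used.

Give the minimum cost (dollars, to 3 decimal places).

$0.204

Let x1 = kg of fly ash, x2 = kg of recycled aggregate, x3 = kg of crushed granite, x4 = kg of Portland cement, x5 = kg of silica fume.
min 0.072x1 + 0.022x2 + 0.035x3 + 0.253x4 + 0.958x5 s.t.:
  0.52x1 + 0.02x2 + 0.03x3 + 0.95x4 + 1.61x5 ≥ 1.47   (28-day strength contribution)
  1x1 + 1x4 + 1x5 ≥ 2.28   (binder content)
  1x1 + 0.06x2 + 0.02x3 + 1x4 + 1x5 ≥ 1.51   (fines)
  x1, x2, x3, x4, x5 ≥ 0.
At the optimum only fly ash is positive (recycled aggregate, crushed granite, Portland cement, silica fume = 0). The 28-day strength contribution requirement is met with equality.
So fly ash = 2.827 kg.
Hence cost = 0.072·2.827 = $0.20354.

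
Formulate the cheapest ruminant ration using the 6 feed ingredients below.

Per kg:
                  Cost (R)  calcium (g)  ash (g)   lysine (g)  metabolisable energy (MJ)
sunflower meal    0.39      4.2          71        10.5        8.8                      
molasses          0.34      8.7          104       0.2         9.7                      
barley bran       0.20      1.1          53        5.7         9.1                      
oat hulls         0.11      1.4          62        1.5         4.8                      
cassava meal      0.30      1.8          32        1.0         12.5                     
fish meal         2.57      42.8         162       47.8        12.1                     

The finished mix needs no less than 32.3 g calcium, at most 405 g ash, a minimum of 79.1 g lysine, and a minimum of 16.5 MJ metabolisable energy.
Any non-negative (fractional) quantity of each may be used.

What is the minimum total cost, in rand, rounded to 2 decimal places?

R3.58

Let x1 = kg of sunflower meal, x2 = kg of molasses, x3 = kg of barley bran, x4 = kg of oat hulls, x5 = kg of cassava meal, x6 = kg of fish meal.
Minimize 0.39x1 + 0.34x2 + 0.2x3 + 0.11x4 + 0.3x5 + 2.57x6 subject to:
  4.2x1 + 8.7x2 + 1.1x3 + 1.4x4 + 1.8x5 + 42.8x6 ≥ 32.3   (calcium)
  71x1 + 104x2 + 53x3 + 62x4 + 32x5 + 162x6 ≤ 405   (ash)
  10.5x1 + 0.2x2 + 5.7x3 + 1.5x4 + 1x5 + 47.8x6 ≥ 79.1   (lysine)
  8.8x1 + 9.7x2 + 9.1x3 + 4.8x4 + 12.5x5 + 12.1x6 ≥ 16.5   (metabolisable energy)
  x1, x2, x3, x4, x5, x6 ≥ 0.
The optimal basis is {sunflower meal, fish meal}; molasses, barley bran, oat hulls, cassava meal drop out. The ash and lysine requirements are met with equality.
Solving gives x1 = 3.866, x6 = 0.8055.
Hence cost = 0.39·3.866 + 2.57·0.8055 = R3.5779.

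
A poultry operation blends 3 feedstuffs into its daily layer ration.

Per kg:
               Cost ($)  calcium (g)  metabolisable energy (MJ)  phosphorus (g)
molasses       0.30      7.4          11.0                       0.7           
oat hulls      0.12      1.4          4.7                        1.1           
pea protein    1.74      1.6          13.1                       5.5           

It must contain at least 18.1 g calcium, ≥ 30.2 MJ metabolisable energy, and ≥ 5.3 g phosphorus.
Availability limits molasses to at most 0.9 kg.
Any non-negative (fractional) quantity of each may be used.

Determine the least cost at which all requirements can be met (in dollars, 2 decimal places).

Let x1 = kg of molasses, x2 = kg of oat hulls, x3 = kg of pea protein.
min 0.3x1 + 0.12x2 + 1.74x3 subject to:
  7.4x1 + 1.4x2 + 1.6x3 ≥ 18.1   (calcium)
  11x1 + 4.7x2 + 13.1x3 ≥ 30.2   (metabolisable energy)
  0.7x1 + 1.1x2 + 5.5x3 ≥ 5.3   (phosphorus)
  x1 ≤ 0.9
  x1, x2, x3 ≥ 0.
At the optimum only molasses, oat hulls are positive (pea protein = 0). There the calcium and the molasses cap constraints are tight.
Solving gives x1 = 0.9, x2 = 8.171.
Hence cost = 0.3·0.9 + 0.12·8.171 = $1.2505.

$1.25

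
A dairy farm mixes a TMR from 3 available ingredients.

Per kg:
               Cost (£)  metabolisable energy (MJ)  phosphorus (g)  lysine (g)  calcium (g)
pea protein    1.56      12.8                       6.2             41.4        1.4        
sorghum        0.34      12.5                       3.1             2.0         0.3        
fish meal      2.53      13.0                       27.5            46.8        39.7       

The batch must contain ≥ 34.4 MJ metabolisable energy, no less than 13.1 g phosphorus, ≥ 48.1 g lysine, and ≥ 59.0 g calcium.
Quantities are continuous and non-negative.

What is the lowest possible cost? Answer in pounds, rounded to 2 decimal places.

£4.15

Set it up as a linear program. Let x1 = kg of pea protein, x2 = kg of sorghum, x3 = kg of fish meal.
min 1.56x1 + 0.34x2 + 2.53x3 subject to:
  12.8x1 + 12.5x2 + 13x3 ≥ 34.4   (metabolisable energy)
  6.2x1 + 3.1x2 + 27.5x3 ≥ 13.1   (phosphorus)
  41.4x1 + 2x2 + 46.8x3 ≥ 48.1   (lysine)
  1.4x1 + 0.3x2 + 39.7x3 ≥ 59   (calcium)
  x1, x2, x3 ≥ 0.
The minimum-cost mix takes nothing from pea protein — only sorghum, fish meal. The metabolisable energy and calcium requirements are met with equality.
Solving gives x2 = 1.216, x3 = 1.477.
Objective = 0.34·1.216 + 2.53·1.477 = 4.1503.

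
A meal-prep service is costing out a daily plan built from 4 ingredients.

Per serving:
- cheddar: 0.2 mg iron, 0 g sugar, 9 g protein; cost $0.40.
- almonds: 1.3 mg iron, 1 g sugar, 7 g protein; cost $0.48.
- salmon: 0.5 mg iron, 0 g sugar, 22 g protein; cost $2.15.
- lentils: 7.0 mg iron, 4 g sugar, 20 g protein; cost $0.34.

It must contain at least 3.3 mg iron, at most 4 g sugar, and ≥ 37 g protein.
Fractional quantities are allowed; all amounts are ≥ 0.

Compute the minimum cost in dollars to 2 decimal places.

This is a linear program. Let x1 = servings of cheddar, x2 = servings of almonds, x3 = servings of salmon, x4 = servings of lentils.
Minimize 0.4x1 + 0.48x2 + 2.15x3 + 0.34x4 s.t.:
  0.2x1 + 1.3x2 + 0.5x3 + 7x4 ≥ 3.3   (iron)
  1x2 + 4x4 ≤ 4   (sugar)
  9x1 + 7x2 + 22x3 + 20x4 ≥ 37   (protein)
  x1, x2, x3, x4 ≥ 0.
The optimal basis is {cheddar, lentils}; almonds, salmon drop out. There the sugar and protein constraints are tight.
That vertex is x1 = 1.889, x4 = 1.
Total cost: 0.4·1.889 + 0.34·1 = 1.0956.

$1.10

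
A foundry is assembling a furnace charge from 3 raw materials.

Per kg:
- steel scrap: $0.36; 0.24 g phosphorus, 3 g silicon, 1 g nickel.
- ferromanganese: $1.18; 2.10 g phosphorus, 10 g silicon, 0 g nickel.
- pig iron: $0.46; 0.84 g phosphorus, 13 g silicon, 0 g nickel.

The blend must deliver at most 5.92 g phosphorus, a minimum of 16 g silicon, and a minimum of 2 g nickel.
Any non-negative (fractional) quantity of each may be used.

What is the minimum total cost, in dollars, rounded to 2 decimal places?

$1.07

Treat it as an LP. Let x1 = kg of steel scrap, x2 = kg of ferromanganese, x3 = kg of pig iron.
Minimise 0.36x1 + 1.18x2 + 0.46x3 s.t.:
  0.24x1 + 2.1x2 + 0.84x3 ≤ 5.92   (phosphorus)
  3x1 + 10x2 + 13x3 ≥ 16   (silicon)
  1x1 ≥ 2   (nickel)
  x1, x2, x3 ≥ 0.
At the optimum only steel scrap, pig iron are positive (ferromanganese = 0). There the silicon and nickel constraints are tight.
That vertex is x1 = 2, x3 = 0.7692.
Objective = 0.36·2 + 0.46·0.7692 = 1.0738.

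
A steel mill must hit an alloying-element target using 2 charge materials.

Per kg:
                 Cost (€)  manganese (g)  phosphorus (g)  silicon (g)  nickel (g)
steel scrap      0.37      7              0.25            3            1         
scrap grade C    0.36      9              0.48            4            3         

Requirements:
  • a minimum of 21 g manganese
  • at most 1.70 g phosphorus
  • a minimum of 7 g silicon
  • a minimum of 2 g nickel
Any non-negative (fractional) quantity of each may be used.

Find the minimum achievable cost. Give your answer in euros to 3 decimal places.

€0.840

This is a linear program. Let x1 = kg of steel scrap, x2 = kg of scrap grade C.
Minimize 0.37x1 + 0.36x2 subject to:
  7x1 + 9x2 ≥ 21   (manganese)
  0.25x1 + 0.48x2 ≤ 1.7   (phosphorus)
  3x1 + 4x2 ≥ 7   (silicon)
  1x1 + 3x2 ≥ 2   (nickel)
  x1, x2 ≥ 0.
The minimum-cost mix takes nothing from steel scrap — only scrap grade C. Binding constraint: manganese.
Solving gives x2 = 2.333.
Cost = 0.36·2.333 = 0.83988.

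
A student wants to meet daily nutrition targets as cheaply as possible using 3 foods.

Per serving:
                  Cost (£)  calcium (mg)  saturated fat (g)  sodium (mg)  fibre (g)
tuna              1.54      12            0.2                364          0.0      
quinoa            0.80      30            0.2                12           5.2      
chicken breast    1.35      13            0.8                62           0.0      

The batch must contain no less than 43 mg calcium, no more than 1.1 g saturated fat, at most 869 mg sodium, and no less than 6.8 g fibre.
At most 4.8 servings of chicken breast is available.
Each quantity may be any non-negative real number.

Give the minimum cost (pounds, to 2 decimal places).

Let x1 = servings of tuna, x2 = servings of quinoa, x3 = servings of chicken breast.
min 1.54x1 + 0.8x2 + 1.35x3 subject to:
  12x1 + 30x2 + 13x3 ≥ 43   (calcium)
  0.2x1 + 0.2x2 + 0.8x3 ≤ 1.1   (saturated fat)
  364x1 + 12x2 + 62x3 ≤ 869   (sodium)
  5.2x2 ≥ 6.8   (fibre)
  x3 ≤ 4.8
  x1, x2, x3 ≥ 0.
At the optimum only quinoa is positive (tuna, chicken breast = 0). Binding constraint: calcium.
Optimal quantities: quinoa = 1.433 servings.
Cost = 0.8·1.433 = 1.1464.

£1.15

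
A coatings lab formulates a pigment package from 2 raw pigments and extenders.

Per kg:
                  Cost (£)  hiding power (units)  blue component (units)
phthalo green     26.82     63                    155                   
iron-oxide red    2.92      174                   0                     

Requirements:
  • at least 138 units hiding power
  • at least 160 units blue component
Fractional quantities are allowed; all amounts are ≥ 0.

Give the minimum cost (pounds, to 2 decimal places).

Let x1 = kg of phthalo green, x2 = kg of iron-oxide red.
Minimize 26.82x1 + 2.92x2 subject to:
  63x1 + 174x2 ≥ 138   (hiding power)
  155x1 ≥ 160   (blue component)
  x1, x2 ≥ 0.
Both inputs are positive at the optimum. There the hiding power and blue component constraints are tight.
Solving gives x1 = 1.0323, x2 = 0.41935.
Hence cost = 26.82·1.0323 + 2.92·0.41935 = £28.9108.

£28.91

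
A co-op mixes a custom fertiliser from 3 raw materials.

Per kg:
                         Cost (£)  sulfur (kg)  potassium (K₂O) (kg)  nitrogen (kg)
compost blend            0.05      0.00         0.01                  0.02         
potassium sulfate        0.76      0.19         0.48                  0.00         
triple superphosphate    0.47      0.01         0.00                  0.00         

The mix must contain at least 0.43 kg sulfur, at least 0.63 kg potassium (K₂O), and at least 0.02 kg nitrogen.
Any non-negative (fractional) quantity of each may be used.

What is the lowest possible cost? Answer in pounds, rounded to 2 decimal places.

Let x1 = kg of compost blend, x2 = kg of potassium sulfate, x3 = kg of triple superphosphate.
Minimise 0.05x1 + 0.76x2 + 0.47x3 s.t.:
  0.19x2 + 0.01x3 ≥ 0.43   (sulfur)
  0.01x1 + 0.48x2 ≥ 0.63   (potassium (K₂O))
  0.02x1 ≥ 0.02   (nitrogen)
  x1, x2, x3 ≥ 0.
The cheapest feasible vertex uses only compost blend, potassium sulfate; triple superphosphate is not used. Binding constraints: sulfur and nitrogen.
Solving gives x1 = 1, x2 = 2.263.
Objective = 0.05·1 + 0.76·2.263 = 1.7699.

£1.77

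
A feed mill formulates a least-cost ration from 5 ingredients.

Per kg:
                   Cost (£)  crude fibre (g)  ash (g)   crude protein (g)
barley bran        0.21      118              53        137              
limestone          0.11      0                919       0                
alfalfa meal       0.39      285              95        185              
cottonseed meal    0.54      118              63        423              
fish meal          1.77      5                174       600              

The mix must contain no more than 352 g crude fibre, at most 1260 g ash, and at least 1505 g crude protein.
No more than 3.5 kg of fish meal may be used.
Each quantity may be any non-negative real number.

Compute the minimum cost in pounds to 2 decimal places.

Let x1 = kg of barley bran, x2 = kg of limestone, x3 = kg of alfalfa meal, x4 = kg of cottonseed meal, x5 = kg of fish meal.
Minimize 0.21x1 + 0.11x2 + 0.39x3 + 0.54x4 + 1.77x5 subject to:
  118x1 + 285x3 + 118x4 + 5x5 ≤ 352   (crude fibre)
  53x1 + 919x2 + 95x3 + 63x4 + 174x5 ≤ 1260   (ash)
  137x1 + 185x3 + 423x4 + 600x5 ≥ 1505   (crude protein)
  x5 ≤ 3.5
  x1, x2, x3, x4, x5 ≥ 0.
The cheapest feasible vertex uses only cottonseed meal, fish meal; barley bran, limestone, alfalfa meal are not used. Binding constraints: crude fibre and crude protein.
So cottonseed meal = 2.965 kg, fish meal = 0.4178 kg.
Hence cost = 0.54·2.965 + 1.77·0.4178 = £2.3406.

£2.34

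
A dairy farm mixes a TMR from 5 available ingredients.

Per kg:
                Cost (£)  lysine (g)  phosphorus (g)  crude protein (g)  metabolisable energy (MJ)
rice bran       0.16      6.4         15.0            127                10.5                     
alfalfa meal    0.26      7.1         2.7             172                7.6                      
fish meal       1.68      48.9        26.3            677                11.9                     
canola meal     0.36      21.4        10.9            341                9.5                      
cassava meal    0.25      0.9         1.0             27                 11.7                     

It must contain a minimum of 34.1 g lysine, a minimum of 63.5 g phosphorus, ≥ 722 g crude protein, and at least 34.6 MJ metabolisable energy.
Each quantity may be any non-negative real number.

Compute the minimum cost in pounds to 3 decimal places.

£0.858

This is a linear program. Let x1 = kg of rice bran, x2 = kg of alfalfa meal, x3 = kg of fish meal, x4 = kg of canola meal, x5 = kg of cassava meal.
Minimize 0.16x1 + 0.26x2 + 1.68x3 + 0.36x4 + 0.25x5 s.t.:
  6.4x1 + 7.1x2 + 48.9x3 + 21.4x4 + 0.9x5 ≥ 34.1   (lysine)
  15x1 + 2.7x2 + 26.3x3 + 10.9x4 + 1x5 ≥ 63.5   (phosphorus)
  127x1 + 172x2 + 677x3 + 341x4 + 27x5 ≥ 722   (crude protein)
  10.5x1 + 7.6x2 + 11.9x3 + 9.5x4 + 11.7x5 ≥ 34.6   (metabolisable energy)
  x1, x2, x3, x4, x5 ≥ 0.
The minimum-cost mix takes nothing from alfalfa meal, fish meal, cassava meal — only rice bran, canola meal. The phosphorus and crude protein requirements are met with equality.
So rice bran = 3.695 kg, canola meal = 0.7413 kg.
Objective = 0.16·3.695 + 0.36·0.7413 = 0.85807.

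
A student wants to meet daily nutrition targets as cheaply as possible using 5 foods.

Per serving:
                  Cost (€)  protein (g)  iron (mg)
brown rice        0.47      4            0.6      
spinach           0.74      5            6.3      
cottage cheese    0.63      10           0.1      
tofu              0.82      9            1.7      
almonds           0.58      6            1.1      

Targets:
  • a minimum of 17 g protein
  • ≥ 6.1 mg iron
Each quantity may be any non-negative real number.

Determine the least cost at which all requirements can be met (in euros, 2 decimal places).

€1.47

Let x1 = servings of brown rice, x2 = servings of spinach, x3 = servings of cottage cheese, x4 = servings of tofu, x5 = servings of almonds.
min 0.47x1 + 0.74x2 + 0.63x3 + 0.82x4 + 0.58x5 with:
  4x1 + 5x2 + 10x3 + 9x4 + 6x5 ≥ 17   (protein)
  0.6x1 + 6.3x2 + 0.1x3 + 1.7x4 + 1.1x5 ≥ 6.1   (iron)
  x1, x2, x3, x4, x5 ≥ 0.
The cheapest feasible vertex uses only spinach, cottage cheese; brown rice, tofu, almonds are not used. Binding constraints: protein and iron.
That vertex is x2 = 0.9488, x3 = 1.226.
Objective = 0.74·0.9488 + 0.63·1.226 = 1.4745.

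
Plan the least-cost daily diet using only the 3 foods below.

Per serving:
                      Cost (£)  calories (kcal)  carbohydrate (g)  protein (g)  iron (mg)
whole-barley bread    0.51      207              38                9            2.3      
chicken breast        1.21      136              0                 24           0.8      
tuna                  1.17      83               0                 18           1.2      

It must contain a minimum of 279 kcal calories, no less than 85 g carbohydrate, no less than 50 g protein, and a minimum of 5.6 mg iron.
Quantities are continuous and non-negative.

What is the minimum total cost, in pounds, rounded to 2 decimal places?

Set it up as a linear program. Let x1 = servings of whole-barley bread, x2 = servings of chicken breast, x3 = servings of tuna.
Minimize 0.51x1 + 1.21x2 + 1.17x3 with:
  207x1 + 136x2 + 83x3 ≥ 279   (calories)
  38x1 ≥ 85   (carbohydrate)
  9x1 + 24x2 + 18x3 ≥ 50   (protein)
  2.3x1 + 0.8x2 + 1.2x3 ≥ 5.6   (iron)
  x1, x2, x3 ≥ 0.
The minimum-cost mix takes nothing from tuna — only whole-barley bread, chicken breast. The carbohydrate and protein requirements are met with equality.
That vertex is x1 = 2.237, x2 = 1.245.
Objective = 0.51·2.237 + 1.21·1.245 = 2.6473.

£2.65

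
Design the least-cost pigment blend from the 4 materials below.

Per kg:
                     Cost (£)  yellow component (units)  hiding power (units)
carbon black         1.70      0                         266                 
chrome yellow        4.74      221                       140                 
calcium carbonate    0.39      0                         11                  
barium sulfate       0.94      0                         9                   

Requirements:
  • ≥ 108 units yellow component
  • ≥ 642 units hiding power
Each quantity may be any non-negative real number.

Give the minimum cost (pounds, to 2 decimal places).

Set it up as a linear program. Let x1 = kg of carbon black, x2 = kg of chrome yellow, x3 = kg of calcium carbonate, x4 = kg of barium sulfate.
Minimize 1.7x1 + 4.74x2 + 0.39x3 + 0.94x4 s.t.:
  221x2 ≥ 108   (yellow component)
  266x1 + 140x2 + 11x3 + 9x4 ≥ 642   (hiding power)
  x1, x2, x3, x4 ≥ 0.
The minimum-cost mix takes nothing from calcium carbonate, barium sulfate — only carbon black, chrome yellow. The yellow component and hiding power requirements are met with equality.
Optimal quantities: carbon black = 2.156 kg, chrome yellow = 0.4887 kg.
Total cost: 1.7·2.156 + 4.74·0.4887 = 5.9816.

£5.98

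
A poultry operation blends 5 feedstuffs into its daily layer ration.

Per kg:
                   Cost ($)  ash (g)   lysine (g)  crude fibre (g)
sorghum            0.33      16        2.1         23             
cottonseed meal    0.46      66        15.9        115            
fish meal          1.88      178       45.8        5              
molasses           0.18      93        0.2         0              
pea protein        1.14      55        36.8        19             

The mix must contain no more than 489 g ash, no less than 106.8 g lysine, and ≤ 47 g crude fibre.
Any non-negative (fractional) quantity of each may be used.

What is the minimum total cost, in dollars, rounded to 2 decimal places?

Let x1 = kg of sorghum, x2 = kg of cottonseed meal, x3 = kg of fish meal, x4 = kg of molasses, x5 = kg of pea protein.
Minimise 0.33x1 + 0.46x2 + 1.88x3 + 0.18x4 + 1.14x5 subject to:
  16x1 + 66x2 + 178x3 + 93x4 + 55x5 ≤ 489   (ash)
  2.1x1 + 15.9x2 + 45.8x3 + 0.2x4 + 36.8x5 ≥ 106.8   (lysine)
  23x1 + 115x2 + 5x3 + 19x5 ≤ 47   (crude fibre)
  x1, x2, x3, x4, x5 ≥ 0.
The optimal basis is {fish meal, pea protein}; sorghum, cottonseed meal, molasses drop out. Binding constraints: lysine and crude fibre.
Optimal quantities: fish meal = 0.4366 kg, pea protein = 2.359 kg.
Total cost: 1.88·0.4366 + 1.14·2.359 = 3.5101.

$3.51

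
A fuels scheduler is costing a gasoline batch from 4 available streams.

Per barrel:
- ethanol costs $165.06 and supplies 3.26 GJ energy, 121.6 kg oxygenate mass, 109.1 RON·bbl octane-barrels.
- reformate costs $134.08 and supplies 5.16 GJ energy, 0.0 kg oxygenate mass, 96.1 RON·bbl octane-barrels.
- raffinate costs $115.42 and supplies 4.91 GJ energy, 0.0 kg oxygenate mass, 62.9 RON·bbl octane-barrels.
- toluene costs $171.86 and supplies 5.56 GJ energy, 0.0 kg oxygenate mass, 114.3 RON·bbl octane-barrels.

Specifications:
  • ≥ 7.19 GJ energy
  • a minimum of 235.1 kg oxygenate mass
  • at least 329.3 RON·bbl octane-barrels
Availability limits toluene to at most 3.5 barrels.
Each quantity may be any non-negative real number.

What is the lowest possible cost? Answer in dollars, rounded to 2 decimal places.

Let x1 = barrels of ethanol, x2 = barrels of reformate, x3 = barrels of raffinate, x4 = barrels of toluene.
Minimise 165.06x1 + 134.08x2 + 115.42x3 + 171.86x4 subject to:
  3.26x1 + 5.16x2 + 4.91x3 + 5.56x4 ≥ 7.19   (energy)
  121.6x1 ≥ 235.1   (oxygenate mass)
  109.1x1 + 96.1x2 + 62.9x3 + 114.3x4 ≥ 329.3   (octane-barrels)
  x4 ≤ 3.5
  x1, x2, x3, x4 ≥ 0.
The cheapest feasible vertex uses only ethanol, reformate; raffinate, toluene are not used. The oxygenate mass and octane-barrels requirements are met with equality.
Solving gives x1 = 1.9334, x2 = 1.2317.
Total cost: 165.06·1.9334 + 134.08·1.2317 = 484.2733.

$484.27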